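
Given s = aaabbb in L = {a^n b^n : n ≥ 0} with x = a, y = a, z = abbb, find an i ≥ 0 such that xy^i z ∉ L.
i = 3

xy³z = a · aaa · abbb = aaaaabbb; aaaaabbb has 5 a's and 3 b's; 5 ≠ 3, so it is not in L.
(Other choices also work, e.g. i = 0, 2; only i = 1 is guaranteed to stay in L since xy¹z = s.)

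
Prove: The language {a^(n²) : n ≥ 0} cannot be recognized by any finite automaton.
Assume for contradiction that L is regular, and let p ≥ 1 be the pumping length given by the pumping lemma.
Choose s = a^(p²). Then s ∈ L and |s| = p² ≥ p.
By the pumping lemma, s = xyz for some x, y, z with |xy| ≤ p, |y| ≥ 1, and xy^i z ∈ L for every i ≥ 0.
Here y = a^k for some k with 1 ≤ k ≤ |xy| ≤ p.

Take i = 2: |xy²z| = p² + k.
Now p² < p² + k ≤ p² + p < p² + 2p + 1 = (p + 1)².
So |xy²z| lies strictly between the consecutive squares p² and (p + 1)², hence is not a perfect square, and xy²z ∉ L.

This contradicts the pumping lemma, which requires xy^i z ∈ L for all i ≥ 0.
Hence L = {a^(n²) : n ≥ 0} is not regular. ∎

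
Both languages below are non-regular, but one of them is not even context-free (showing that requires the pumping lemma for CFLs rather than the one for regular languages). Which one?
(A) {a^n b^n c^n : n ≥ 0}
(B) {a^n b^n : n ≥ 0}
(A) {a^n b^n c^n : n ≥ 0}

(A) {a^n b^n c^n : n ≥ 0} requires the CFL pumping lemma.

- {a^n b^n : n ≥ 0} is context-free (but not regular)
  • Can be shown non-regular with the regular pumping lemma
  • After pumping, the number of a's and b's become unequal

- {a^n b^n c^n : n ≥ 0} is NOT context-free
  • Requires the CFL pumping lemma to prove
  • Cannot maintain three equal counts simultaneously

The CFL pumping lemma is "stronger" in that it can prove non-membership
in the larger class of context-free languages.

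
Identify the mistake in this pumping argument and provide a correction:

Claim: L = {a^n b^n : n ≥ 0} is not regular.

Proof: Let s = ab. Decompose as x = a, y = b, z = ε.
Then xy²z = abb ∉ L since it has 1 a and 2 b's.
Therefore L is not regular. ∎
Error: The string s = ab might be shorter than the pumping length p.

Correction: Choose s = a^p b^p to ensure |s| ≥ p. Also, the decomposition is wrong: with |xy| ≤ p, y cannot include b's when s starts with p a's.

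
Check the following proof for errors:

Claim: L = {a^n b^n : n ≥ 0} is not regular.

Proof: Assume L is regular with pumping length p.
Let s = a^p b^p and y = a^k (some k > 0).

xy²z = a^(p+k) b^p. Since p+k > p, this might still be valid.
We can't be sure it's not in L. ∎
The proof is INCORRECT.

Error: The conclusion is wrong.
xy²z = a^(p+k) b^p is definitely NOT in L because the number of a's (p+k) ≠ number of b's (p).
The proof incorrectly doubts what is actually a valid contradiction.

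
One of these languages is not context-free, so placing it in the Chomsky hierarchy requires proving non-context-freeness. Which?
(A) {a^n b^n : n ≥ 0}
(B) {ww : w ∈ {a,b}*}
(B) {ww : w ∈ {a,b}*}

(B) {ww : w ∈ {a,b}*} requires the CFL pumping lemma.

- {a^n b^n : n ≥ 0} is context-free (but not regular)
  • Can be shown non-regular with the regular pumping lemma
  • After pumping, the number of a's and b's become unequal

- {ww : w ∈ {a,b}*} is NOT context-free
  • Requires the CFL pumping lemma to prove
  • Even a PDA cannot compare two arbitrary halves symbol by symbol; CFL pumping on a^p b^p a^p b^p fails

The CFL pumping lemma is "stronger" in that it can prove non-membership
in the larger class of context-free languages.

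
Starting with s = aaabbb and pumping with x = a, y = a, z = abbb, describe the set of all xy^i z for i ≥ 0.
{xy^i z : i ≥ 0} = {a^(2+i) b^3 : i ≥ 0} = {aabbb, aaabbb, aaaabbb, ...}

With x = a, y = a, z = abbb: Starting with aaabbb and pumping the second 'a', we get strings with 2+i a's followed by 3 b's for i = 0, 1, 2, ...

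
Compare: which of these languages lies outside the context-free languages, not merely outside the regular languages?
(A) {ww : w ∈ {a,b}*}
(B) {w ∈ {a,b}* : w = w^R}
(A) {ww : w ∈ {a,b}*}

(A) {ww : w ∈ {a,b}*} requires the CFL pumping lemma.

- {w ∈ {a,b}* : w = w^R} is context-free (but not regular)
  • Can be shown non-regular with the regular pumping lemma
  • After pumping, the string is no longer symmetric

- {ww : w ∈ {a,b}*} is NOT context-free
  • Requires the CFL pumping lemma to prove
  • Even a PDA cannot compare two arbitrary halves symbol by symbol; CFL pumping on a^p b^p a^p b^p fails

The CFL pumping lemma is "stronger" in that it can prove non-membership
in the larger class of context-free languages.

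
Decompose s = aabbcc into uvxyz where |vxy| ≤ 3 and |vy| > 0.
u='aa', v='b', x='b', y='c', z='c'

For s = aabbcc with pumping length p = 3:

One valid decomposition:
- u = 'aa'
- v = 'b'
- x = 'b'
- y = 'c'
- z = 'c'

Verification:
- uvxyz = 'aa' + 'b' + 'b' + 'c' + 'c' = aabbcc ✓
- |vxy| = |'bbc'| = 3 ≤ 3 ✓
- |vy| = |'bc'| = 2 > 0 ✓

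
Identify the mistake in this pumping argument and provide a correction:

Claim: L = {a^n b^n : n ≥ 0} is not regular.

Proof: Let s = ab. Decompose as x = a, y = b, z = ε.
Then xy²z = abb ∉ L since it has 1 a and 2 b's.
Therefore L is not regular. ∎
Error: The string s = ab might be shorter than the pumping length p.

Correction: Choose s = a^p b^p to ensure |s| ≥ p. Also, the decomposition is wrong: with |xy| ≤ p, y cannot include b's when s starts with p a's.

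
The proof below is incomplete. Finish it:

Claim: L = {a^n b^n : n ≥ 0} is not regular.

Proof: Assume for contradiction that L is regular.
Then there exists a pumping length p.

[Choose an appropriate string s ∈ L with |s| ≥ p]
s = a^p b^p

This string is in L (has equal a's and b's) and has length 2p ≥ p.
Any decomposition xyz with |xy| ≤ p means y consists only of a's,
so pumping will unbalance the counts.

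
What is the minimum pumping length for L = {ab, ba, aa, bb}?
p = 3

For a finite language L, the pumping lemma holds vacuously if p > max|s| for s ∈ L.

The longest string in L = {ab, ba, aa, bb} has length 2.
If p = 3, then no string s ∈ L has |s| ≥ p, so the condition is vacuously true.

The minimum pumping length is p = 3.

Why no smaller p works: for any p ≤ 2, the longest string s ∈ L has |s| = 2 ≥ p, so it would
have to be pumpable; but pumping up (i = 2, 3, ...) produces ever longer strings, which cannot all lie in the
finite language L. So the pumping property fails for every p ≤ 2.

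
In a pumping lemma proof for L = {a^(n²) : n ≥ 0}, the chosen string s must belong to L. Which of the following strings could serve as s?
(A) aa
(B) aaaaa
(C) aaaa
(C) aaaa

The pumping lemma is applied to a string s that lies in L, so first check membership of each option:
- (A) aa has length 2, strictly between 1² = 1 and 2² = 4, so it is not in L ✗
- (B) aaaaa has length 5, strictly between 2² = 4 and 3² = 9, so it is not in L ✗
- (C) aaaa has length 4 = 2², a perfect square, so it is in L ✓

Only (C) aaaa is in L, so it is the only candidate that could play the role of s.
(In a complete proof one picks s in terms of the pumping length p so that |s| ≥ p is guaranteed; a fixed string like aaaa illustrates the shape of such an s.)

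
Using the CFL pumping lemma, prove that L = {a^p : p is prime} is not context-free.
Assume for contradiction that L is context-free, and let p ≥ 1 be the pumping length given by the pumping lemma for CFLs.
Choose a prime q with q ≥ p and let s = a^q. Then s ∈ L and |s| = q ≥ p.
By the CFL pumping lemma, s = uvxyz for some u, v, x, y, z with |vxy| ≤ p, |vy| ≥ 1, and uv^i xy^i z ∈ L for every i ≥ 0.
All symbols are a's, so only lengths matter: let k = |vy|, with 1 ≤ k ≤ p. Then |uv^i xy^i z| = q + (i − 1)k.

Take i = q + 1: the length is q + qk = q(k + 1).
Both factors satisfy q ≥ 2 and k + 1 ≥ 2, so q(k + 1) is composite and uv^(q+1) xy^(q+1) z ∉ L.

This contradicts the CFL pumping lemma, which requires uv^i xy^i z ∈ L for all i ≥ 0.
Hence L = {a^p : p is prime} is not context-free. ∎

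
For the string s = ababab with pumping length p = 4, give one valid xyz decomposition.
x = 'a', y = 'ba', z = 'bab'

For s = ababab and p = 4, one valid decomposition is:
- x = 'a' (length 1)
- y = 'ba' (length 2)
- z = 'bab' (length 3)

Verification:
- xyz = 'a' + 'ba' + 'bab' = ababab ✓
- |xy| = 3 ≤ 4 ✓
- |y| = 2 > 0 ✓

All pumping lemma constraints are satisfied.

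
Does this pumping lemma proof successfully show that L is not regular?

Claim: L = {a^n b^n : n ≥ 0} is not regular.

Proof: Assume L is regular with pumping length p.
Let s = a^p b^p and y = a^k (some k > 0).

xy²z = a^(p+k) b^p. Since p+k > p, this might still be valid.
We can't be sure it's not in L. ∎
The proof is INCORRECT.

Error: The conclusion is wrong.
xy²z = a^(p+k) b^p is definitely NOT in L because the number of a's (p+k) ≠ number of b's (p).
The proof incorrectly doubts what is actually a valid contradiction.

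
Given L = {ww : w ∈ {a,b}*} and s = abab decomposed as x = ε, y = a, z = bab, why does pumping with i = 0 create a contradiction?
xy⁰z = bab ∉ L

Pumping with i = 0 replaces y = a by y⁰ = ε:
- Original: s = xyz = abab; abab splits into halves ab · ab, which are equal, so it is in L (w = ab)
- Pumped: xy⁰z = ε · ε · bab = bab
- bab has odd length 3, so it cannot be written as ww and is not in L

The pumping lemma would require xy⁰z ∈ L, so this decomposition yields a contradiction.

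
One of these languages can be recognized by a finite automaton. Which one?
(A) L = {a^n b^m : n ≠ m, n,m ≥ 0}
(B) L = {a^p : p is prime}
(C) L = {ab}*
(C) {ab}*

(C) L = {ab}* is regular.

This can be recognized by a finite automaton (DFA/NFA).
Regular expressions like {ab}* define regular languages.

The other choices are not regular:
- {a^p : p is prime}: After pumping, the length becomes composite
- {a^n b^m : n ≠ m, n,m ≥ 0}: After pumping a's, we can make n = m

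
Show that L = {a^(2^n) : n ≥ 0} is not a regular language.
Assume for contradiction that L is regular, and let p ≥ 1 be the pumping length given by the pumping lemma.
Choose s = a^(2^p). Then s ∈ L and |s| = 2^p ≥ p.
By the pumping lemma, s = xyz for some x, y, z with |xy| ≤ p, |y| ≥ 1, and xy^i z ∈ L for every i ≥ 0.
Here y = a^k for some k with 1 ≤ k ≤ |xy| ≤ p, and p < 2^p.

Take i = 2: |xy²z| = 2^p + k.
Now 2^p < 2^p + k ≤ 2^p + p < 2^p + 2^p = 2^(p+1).
So |xy²z| lies strictly between the consecutive powers of two 2^p and 2^(p+1), hence is not a power of 2, and xy²z ∉ L.

This contradicts the pumping lemma, which requires xy^i z ∈ L for all i ≥ 0.
Hence L = {a^(2^n) : n ≥ 0} is not regular. ∎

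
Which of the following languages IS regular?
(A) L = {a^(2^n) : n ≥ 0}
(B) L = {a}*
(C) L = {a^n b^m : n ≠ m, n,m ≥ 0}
(B) {a}*

(B) L = {a}* is regular.

This can be recognized by a finite automaton (DFA/NFA).
Regular expressions like {a}* define regular languages.

The other choices are not regular:
- {a^n b^m : n ≠ m, n,m ≥ 0}: After pumping a's, we can make n = m
- {a^(2^n) : n ≥ 0}: After pumping, length is no longer a power of 2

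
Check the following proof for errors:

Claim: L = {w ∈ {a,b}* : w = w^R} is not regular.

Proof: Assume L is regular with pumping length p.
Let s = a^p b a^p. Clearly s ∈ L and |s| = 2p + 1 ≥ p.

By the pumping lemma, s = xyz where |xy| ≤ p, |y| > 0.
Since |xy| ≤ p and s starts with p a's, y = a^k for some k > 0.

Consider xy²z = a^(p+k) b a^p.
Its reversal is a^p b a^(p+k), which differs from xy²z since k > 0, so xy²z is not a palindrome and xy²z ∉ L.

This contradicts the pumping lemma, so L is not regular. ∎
The proof is correct.

This proof is valid because:
1. s = a^p b a^p is in L and is chosen in terms of p, so |s| ≥ p holds for every p
2. The decomposition analysis is correct: |xy| ≤ p forces y to lie inside the leading a's
3. The contradiction is valid: a^(p+k) b a^p has more a's before the b than after it, so it is not a palindrome
4. The conclusion follows logically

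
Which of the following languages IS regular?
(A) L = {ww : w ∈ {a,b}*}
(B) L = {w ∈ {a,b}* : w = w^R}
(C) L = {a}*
(C) {a}*

(C) L = {a}* is regular.

This can be recognized by a finite automaton (DFA/NFA).
Regular expressions like {a}* define regular languages.

The other choices are not regular:
- {w ∈ {a,b}* : w = w^R}: After pumping, the string is no longer symmetric
- {ww : w ∈ {a,b}*}: After pumping, the two halves no longer match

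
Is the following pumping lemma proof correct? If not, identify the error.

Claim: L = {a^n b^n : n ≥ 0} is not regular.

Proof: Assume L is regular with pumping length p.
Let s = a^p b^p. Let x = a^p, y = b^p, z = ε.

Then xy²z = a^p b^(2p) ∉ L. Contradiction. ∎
The proof is INCORRECT.

Error: The decomposition violates |xy| ≤ p.
With x = a^p and y = b^p, we have |xy| = 2p > p.
The pumping lemma requires |xy| ≤ p, so y must be within the first p characters.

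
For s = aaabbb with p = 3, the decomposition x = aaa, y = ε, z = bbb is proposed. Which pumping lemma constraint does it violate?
Violated: |y| > 0

The decomposition x = aaa, y = ε, z = bbb for s = aaabbb with p = 3
violates the constraint: |y| > 0

|y| = 0, but the pumping lemma requires |y| > 0 (y must be non-empty).

Pumping lemma constraints:
1. xyz = s (decomposition is valid)
2. |xy| ≤ p
3. |y| > 0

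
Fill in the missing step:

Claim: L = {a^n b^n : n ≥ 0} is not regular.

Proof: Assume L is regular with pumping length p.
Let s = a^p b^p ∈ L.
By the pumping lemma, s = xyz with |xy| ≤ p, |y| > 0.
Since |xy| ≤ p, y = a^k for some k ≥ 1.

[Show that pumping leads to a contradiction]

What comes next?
Consider xy²z = a^(p+k) b^p.

Since k ≥ 1, we have p + k > p.
So xy²z has more a's than b's: (p+k) a's vs p b's.
This means xy²z ∉ L because a^n b^n requires equal counts.

This contradicts the pumping lemma which states xy²z ∈ L.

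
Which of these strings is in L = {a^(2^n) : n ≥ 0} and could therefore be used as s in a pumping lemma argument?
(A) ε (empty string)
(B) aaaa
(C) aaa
(B) aaaa

The pumping lemma is applied to a string s that lies in L, so first check membership of each option:
- (A) ε has length 0, which is not a power of 2, so it is not in L ✗
- (B) aaaa has length 4 = 2^2, so it is in L ✓
- (C) aaa has length 3, strictly between 2^1 = 2 and 2^2 = 4, so it is not in L ✗

Only (B) aaaa is in L, so it is the only candidate that could play the role of s.
(In a complete proof one picks s in terms of the pumping length p so that |s| ≥ p is guaranteed; a fixed string like aaaa illustrates the shape of such an s.)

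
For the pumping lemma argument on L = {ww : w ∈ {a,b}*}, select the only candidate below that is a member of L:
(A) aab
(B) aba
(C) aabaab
(C) aabaab

The pumping lemma is applied to a string s that lies in L, so first check membership of each option:
- (A) aab has odd length 3, so it cannot be written as ww and is not in L ✗
- (B) aba has odd length 3, so it cannot be written as ww and is not in L ✗
- (C) aabaab splits into halves aab · aab, which are equal, so it is in L (w = aab) ✓

Only (C) aabaab is in L, so it is the only candidate that could play the role of s.
(In a complete proof one picks s in terms of the pumping length p so that |s| ≥ p is guaranteed; a fixed string like aabaab illustrates the shape of such an s.)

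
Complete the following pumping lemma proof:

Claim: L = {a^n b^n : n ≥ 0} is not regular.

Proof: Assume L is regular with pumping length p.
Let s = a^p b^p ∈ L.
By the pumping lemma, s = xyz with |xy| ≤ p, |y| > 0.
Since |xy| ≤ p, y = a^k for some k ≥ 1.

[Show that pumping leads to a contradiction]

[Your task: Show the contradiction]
Consider xy²z = a^(p+k) b^p.

Since k ≥ 1, we have p + k > p.
So xy²z has more a's than b's: (p+k) a's vs p b's.
This means xy²z ∉ L because a^n b^n requires equal counts.

This contradicts the pumping lemma which states xy²z ∈ L.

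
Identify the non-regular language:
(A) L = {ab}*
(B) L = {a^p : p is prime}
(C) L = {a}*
(B) {a^p : p is prime}

(B) L = {a^p : p is prime} is NOT regular.

The pumping lemma can be used to prove this:
After pumping, the length becomes composite

The other languages are regular because they can be recognized by finite automata.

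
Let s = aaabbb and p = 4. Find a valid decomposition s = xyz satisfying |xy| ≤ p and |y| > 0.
x = '', y = 'aa', z = 'abbb'

For s = aaabbb and p = 4, one valid decomposition is:
- x = '' (length 0)
- y = 'aa' (length 2)
- z = 'abbb' (length 4)

Verification:
- xyz = '' + 'aa' + 'abbb' = aaabbb ✓
- |xy| = 2 ≤ 4 ✓
- |y| = 2 > 0 ✓

All pumping lemma constraints are satisfied.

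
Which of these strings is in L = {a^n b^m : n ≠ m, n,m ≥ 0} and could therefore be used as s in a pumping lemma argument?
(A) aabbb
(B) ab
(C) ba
(A) aabbb

The pumping lemma is applied to a string s that lies in L, so first check membership of each option:
- (A) aabbb = a^2 b^3 with 2 ≠ 3, so it is in L ✓
- (B) ab = a^1 b^1 has n = m = 1, so it is not in L ✗
- (C) ba has an a after a b, so it is not of the form a^n b^m and is not in L ✗

Only (A) aabbb is in L, so it is the only candidate that could play the role of s.
(In a complete proof one picks s in terms of the pumping length p so that |s| ≥ p is guaranteed; a fixed string like aabbb illustrates the shape of such an s.)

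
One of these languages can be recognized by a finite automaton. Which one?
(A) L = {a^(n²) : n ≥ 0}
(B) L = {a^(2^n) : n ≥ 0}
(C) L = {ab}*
(C) {ab}*

(C) L = {ab}* is regular.

This can be recognized by a finite automaton (DFA/NFA).
Regular expressions like {ab}* define regular languages.

The other choices are not regular:
- {a^(n²) : n ≥ 0}: After pumping, length is no longer a perfect square
- {a^(2^n) : n ≥ 0}: After pumping, length is no longer a power of 2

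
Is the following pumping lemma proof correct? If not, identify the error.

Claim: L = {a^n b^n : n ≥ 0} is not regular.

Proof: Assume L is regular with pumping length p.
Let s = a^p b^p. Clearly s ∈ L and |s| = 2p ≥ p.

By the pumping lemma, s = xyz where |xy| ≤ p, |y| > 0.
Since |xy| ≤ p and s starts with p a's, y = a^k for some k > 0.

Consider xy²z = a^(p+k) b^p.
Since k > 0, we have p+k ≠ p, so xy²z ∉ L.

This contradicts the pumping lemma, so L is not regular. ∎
The proof is correct.

This proof is valid because:
1. The string s = a^p b^p is correctly in L
2. The decomposition analysis is correct: y must consist only of a's
3. The contradiction is valid: pumping increases a's but not b's
4. The conclusion follows logically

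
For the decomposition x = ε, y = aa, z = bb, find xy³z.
aaaaaabb

Given x = '', y = 'aa', z = 'bb' and i = 3:

xy^3z = x + y·y·...·y (3 times) + z
       = '' + 'aa'^3 + 'bb'
       = '' + 'aaaaaa' + 'bb'
       = 'aaaaaabb'

The pumped string is 'aaaaaabb' with length 8.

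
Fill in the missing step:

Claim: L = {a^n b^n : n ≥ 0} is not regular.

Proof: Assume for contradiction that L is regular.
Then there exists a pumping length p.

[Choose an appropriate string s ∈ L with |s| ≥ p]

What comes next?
s = a^p b^p

This string is in L (has equal a's and b's) and has length 2p ≥ p.
Any decomposition xyz with |xy| ≤ p means y consists only of a's,
so pumping will unbalance the counts.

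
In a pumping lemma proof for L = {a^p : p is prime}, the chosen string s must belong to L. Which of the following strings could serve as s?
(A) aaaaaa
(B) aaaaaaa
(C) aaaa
(B) aaaaaaa

The pumping lemma is applied to a string s that lies in L, so first check membership of each option:
- (A) aaaaaa has length 6 = 2 × 3, which is not prime, so it is not in L ✗
- (B) aaaaaaa has length 7, which is prime, so it is in L ✓
- (C) aaaa has length 4 = 2 × 2, which is not prime, so it is not in L ✗

Only (B) aaaaaaa is in L, so it is the only candidate that could play the role of s.
(In a complete proof one picks s in terms of the pumping length p so that |s| ≥ p is guaranteed; a fixed string like aaaaaaa illustrates the shape of such an s.)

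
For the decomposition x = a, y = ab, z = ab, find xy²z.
aababab

Given x = 'a', y = 'ab', z = 'ab' and i = 2:

xy^2z = x + y·y·...·y (2 times) + z
       = 'a' + 'ab'^2 + 'ab'
       = 'a' + 'abab' + 'ab'
       = 'aababab'

The pumped string is 'aababab' with length 7.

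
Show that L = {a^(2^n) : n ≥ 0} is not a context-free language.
Assume for contradiction that L is context-free, and let p ≥ 1 be the pumping length given by the pumping lemma for CFLs.
Choose s = a^(2^p). Then s ∈ L and |s| = 2^p ≥ p.
By the CFL pumping lemma, s = uvxyz for some u, v, x, y, z with |vxy| ≤ p, |vy| ≥ 1, and uv^i xy^i z ∈ L for every i ≥ 0.
All symbols are a's, so only lengths matter: let k = |vy|, with 1 ≤ k ≤ |vxy| ≤ p < 2^p.

Take i = 2: |uv²xy²z| = 2^p + k, and 2^p < 2^p + k < 2^p + 2^p = 2^(p+1).
So the length lies strictly between consecutive powers of two and is not a power of 2; uv²xy²z ∉ L.

This contradicts the CFL pumping lemma, which requires uv^i xy^i z ∈ L for all i ≥ 0.
Hence L = {a^(2^n) : n ≥ 0} is not context-free. ∎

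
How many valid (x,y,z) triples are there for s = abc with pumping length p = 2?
3

For s = 'abc' with pumping length p = 2:

Constraints: |xy| ≤ 2, |y| > 0

Valid decompositions (|xy| ≤ p, |y| ≥ 1):
  • x='', y='a', z='bc'
  • x='a', y='b', z='c'
  • x='', y='ab', z='c'

Total count: 3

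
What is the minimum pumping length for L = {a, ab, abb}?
p = 4

For a finite language L, the pumping lemma holds vacuously if p > max|s| for s ∈ L.

The longest string in L = {a, ab, abb} has length 3.
If p = 4, then no string s ∈ L has |s| ≥ p, so the condition is vacuously true.

The minimum pumping length is p = 4.

Why no smaller p works: for any p ≤ 3, the longest string s ∈ L has |s| = 3 ≥ p, so it would
have to be pumpable; but pumping up (i = 2, 3, ...) produces ever longer strings, which cannot all lie in the
finite language L. So the pumping property fails for every p ≤ 3.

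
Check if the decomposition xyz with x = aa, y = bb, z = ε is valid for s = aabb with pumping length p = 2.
Violated: |xy| ≤ p

The decomposition x = aa, y = bb, z = ε for s = aabb with p = 2
violates the constraint: |xy| ≤ p

|xy| = |aabb| = 4 > 2 = p. The decomposition puts too many characters in xy.

Pumping lemma constraints:
1. xyz = s (decomposition is valid)
2. |xy| ≤ p
3. |y| > 0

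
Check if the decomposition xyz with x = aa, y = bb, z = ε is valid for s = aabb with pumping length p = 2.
Violated: |xy| ≤ p

The decomposition x = aa, y = bb, z = ε for s = aabb with p = 2
violates the constraint: |xy| ≤ p

|xy| = |aabb| = 4 > 2 = p. The decomposition puts too many characters in xy.

Pumping lemma constraints:
1. xyz = s (decomposition is valid)
2. |xy| ≤ p
3. |y| > 0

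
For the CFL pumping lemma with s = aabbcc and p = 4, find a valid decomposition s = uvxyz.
u='a', v='a', x='bb', y='c', z='c'

For s = aabbcc with pumping length p = 4:

One valid decomposition:
- u = 'a'
- v = 'a'
- x = 'bb'
- y = 'c'
- z = 'c'

Verification:
- uvxyz = 'a' + 'a' + 'bb' + 'c' + 'c' = aabbcc ✓
- |vxy| = |'abbc'| = 4 ≤ 4 ✓
- |vy| = |'ac'| = 2 > 0 ✓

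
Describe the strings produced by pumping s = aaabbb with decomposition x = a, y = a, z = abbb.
{xy^i z : i ≥ 0} = {a^(2+i) b^3 : i ≥ 0} = {aabbb, aaabbb, aaaabbb, ...}

With x = a, y = a, z = abbb: Starting with aaabbb and pumping the second 'a', we get strings with 2+i a's followed by 3 b's for i = 0, 1, 2, ...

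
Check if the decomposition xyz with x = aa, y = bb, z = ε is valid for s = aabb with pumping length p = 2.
Violated: |xy| ≤ p

The decomposition x = aa, y = bb, z = ε for s = aabb with p = 2
violates the constraint: |xy| ≤ p

|xy| = |aabb| = 4 > 2 = p. The decomposition puts too many characters in xy.

Pumping lemma constraints:
1. xyz = s (decomposition is valid)
2. |xy| ≤ p
3. |y| > 0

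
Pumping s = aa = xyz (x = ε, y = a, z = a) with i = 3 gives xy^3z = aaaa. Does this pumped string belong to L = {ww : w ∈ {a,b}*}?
Yes

xy³z = ε · aaa · a = aaaa.
aaaa splits into halves aa · aa, which are equal, so it is in L (w = aa).
(A single pumped string landing in L is not a contradiction by itself; a non-regularity proof needs some i for which xy^i z ∉ L, for every admissible decomposition.)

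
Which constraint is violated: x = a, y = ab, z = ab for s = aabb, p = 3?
Violated: xyz = s

The decomposition x = a, y = ab, z = ab for s = aabb with p = 3
violates the constraint: xyz = s

xyz = 'a' + 'ab' + 'ab' = 'aabab' ≠ 'aabb' = s. The decomposition doesn't reconstruct s.

Pumping lemma constraints:
1. xyz = s (decomposition is valid)
2. |xy| ≤ p
3. |y| > 0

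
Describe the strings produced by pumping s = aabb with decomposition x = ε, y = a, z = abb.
{xy^i z : i ≥ 0} = {a^(i+1) b^2 : i ≥ 0} = {abb, aabb, aaabb, ...}

With x = ε, y = a, z = abb: Starting with aabb and pumping the first 'a' (z = abb keeps the second 'a'), we get strings with i+1 a's followed by 2 b's for i = 0, 1, 2, ...; note bb is not produced because z always contributes one a.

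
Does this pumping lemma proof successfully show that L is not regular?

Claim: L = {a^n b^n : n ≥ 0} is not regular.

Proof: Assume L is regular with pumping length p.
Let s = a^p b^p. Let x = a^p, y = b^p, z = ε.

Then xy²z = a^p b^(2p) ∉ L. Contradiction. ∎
The proof is INCORRECT.

Error: The decomposition violates |xy| ≤ p.
With x = a^p and y = b^p, we have |xy| = 2p > p.
The pumping lemma requires |xy| ≤ p, so y must be within the first p characters.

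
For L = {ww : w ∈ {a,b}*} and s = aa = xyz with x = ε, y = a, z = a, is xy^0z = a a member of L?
No

xy⁰z = ε · ε · a = a.
a has odd length 1, so it cannot be written as ww and is not in L.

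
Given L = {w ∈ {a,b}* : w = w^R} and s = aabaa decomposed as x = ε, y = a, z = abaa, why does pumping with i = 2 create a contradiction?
xy²z = aaabaa ∉ L

Pumping with i = 2 replaces y = a by y² = aa:
- Original: s = xyz = aabaa; aabaa reversed is aabaa, the same string, so it is a palindrome and is in L
- Pumped: xy²z = ε · aa · abaa = aaabaa
- aaabaa reversed is aabaaa ≠ aaabaa, so it is not a palindrome and is not in L

The pumping lemma would require xy²z ∈ L, so this decomposition yields a contradiction.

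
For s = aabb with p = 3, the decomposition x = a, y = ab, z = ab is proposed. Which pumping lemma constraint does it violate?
Violated: xyz = s

The decomposition x = a, y = ab, z = ab for s = aabb with p = 3
violates the constraint: xyz = s

xyz = 'a' + 'ab' + 'ab' = 'aabab' ≠ 'aabb' = s. The decomposition doesn't reconstruct s.

Pumping lemma constraints:
1. xyz = s (decomposition is valid)
2. |xy| ≤ p
3. |y| > 0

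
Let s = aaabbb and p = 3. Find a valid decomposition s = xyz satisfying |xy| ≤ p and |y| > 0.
x = 'aa', y = 'a', z = 'bbb'

For s = aaabbb and p = 3, one valid decomposition is:
- x = 'aa' (length 2)
- y = 'a' (length 1)
- z = 'bbb' (length 3)

Verification:
- xyz = 'aa' + 'a' + 'bbb' = aaabbb ✓
- |xy| = 3 ≤ 3 ✓
- |y| = 1 > 0 ✓

All pumping lemma constraints are satisfied.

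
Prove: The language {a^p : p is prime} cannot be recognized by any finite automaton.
Assume for contradiction that L is regular, and let p ≥ 1 be the pumping length given by the pumping lemma.
Choose a prime q with q ≥ p (one exists because there are infinitely many primes) and let s = a^q. Then s ∈ L and |s| = q ≥ p.
By the pumping lemma, s = xyz for some x, y, z with |xy| ≤ p, |y| ≥ 1, and xy^i z ∈ L for every i ≥ 0.
Here y = a^k for some k with 1 ≤ k ≤ p, and xy^i z = a^(q + (i − 1)k) for every i ≥ 0.

Take i = q + 1: |xy^(q+1) z| = q + qk = q(k + 1).
Both factors satisfy q ≥ 2 and k + 1 ≥ 2, so q(k + 1) is composite, and xy^(q+1) z ∉ L.

This contradicts the pumping lemma, which requires xy^i z ∈ L for all i ≥ 0.
Hence L = {a^p : p is prime} is not regular. ∎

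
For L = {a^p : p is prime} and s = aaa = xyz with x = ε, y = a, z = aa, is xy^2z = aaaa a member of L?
No

xy²z = ε · aa · aa = aaaa.
aaaa has length 4 = 2 × 2, which is not prime, so it is not in L.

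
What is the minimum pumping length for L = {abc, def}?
p = 4

For a finite language L, the pumping lemma holds vacuously if p > max|s| for s ∈ L.

The longest string in L = {abc, def} has length 3.
If p = 4, then no string s ∈ L has |s| ≥ p, so the condition is vacuously true.

The minimum pumping length is p = 4.

Why no smaller p works: for any p ≤ 3, the longest string s ∈ L has |s| = 3 ≥ p, so it would
have to be pumpable; but pumping up (i = 2, 3, ...) produces ever longer strings, which cannot all lie in the
finite language L. So the pumping property fails for every p ≤ 3.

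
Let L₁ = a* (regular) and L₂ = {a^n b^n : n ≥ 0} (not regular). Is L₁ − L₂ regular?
Yes — L₁ − L₂ is regular.

The only string of a* that lies in {a^n b^n} is ε, so L₁ − L₂ = a* − {ε} = a⁺ = aa*, which is regular.

Note that the bare facts "L₁ regular, L₂ non-regular" do not settle the question by themselves: the closure of regular languages under ∪, ∩, complement and difference applies only when BOTH operands are regular. With a non-regular operand the result can come out regular or non-regular depending on the specific languages, so one has to work out L₁ − L₂ for this particular pair, as above.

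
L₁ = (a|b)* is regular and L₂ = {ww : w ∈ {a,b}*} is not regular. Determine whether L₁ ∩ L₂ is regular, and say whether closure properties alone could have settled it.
No — L₁ ∩ L₂ is not regular.

(a|b)* is all strings over {a,b}, so L₁ ∩ L₂ = {ww : w ∈ {a,b}*} = L₂ itself, which is not regular (pump s = a^p b a^p b).

Note that the bare facts "L₁ regular, L₂ non-regular" do not settle the question by themselves: the closure of regular languages under ∪, ∩, complement and difference applies only when BOTH operands are regular. With a non-regular operand the result can come out regular or non-regular depending on the specific languages, so one has to work out L₁ ∩ L₂ for this particular pair, as above.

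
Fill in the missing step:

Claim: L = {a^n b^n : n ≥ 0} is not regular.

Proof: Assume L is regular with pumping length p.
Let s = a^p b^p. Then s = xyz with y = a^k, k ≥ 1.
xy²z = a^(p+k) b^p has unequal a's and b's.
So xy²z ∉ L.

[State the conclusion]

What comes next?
This contradicts the pumping lemma for regular languages,
which guarantees xy^i z ∈ L for all i ≥ 0.

Since our assumption that L is regular leads to a contradiction,
we conclude that L = {a^n b^n : n ≥ 0} is NOT regular. ∎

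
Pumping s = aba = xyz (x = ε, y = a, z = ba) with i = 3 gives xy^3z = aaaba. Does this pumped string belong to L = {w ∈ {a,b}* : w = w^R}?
No

xy³z = ε · aaa · ba = aaaba.
aaaba reversed is abaaa ≠ aaaba, so it is not a palindrome and is not in L.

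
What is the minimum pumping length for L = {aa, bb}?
p = 3

For a finite language L, the pumping lemma holds vacuously if p > max|s| for s ∈ L.

The longest string in L = {aa, bb} has length 2.
If p = 3, then no string s ∈ L has |s| ≥ p, so the condition is vacuously true.

The minimum pumping length is p = 3.

Why no smaller p works: for any p ≤ 2, the longest string s ∈ L has |s| = 2 ≥ p, so it would
have to be pumpable; but pumping up (i = 2, 3, ...) produces ever longer strings, which cannot all lie in the
finite language L. So the pumping property fails for every p ≤ 2.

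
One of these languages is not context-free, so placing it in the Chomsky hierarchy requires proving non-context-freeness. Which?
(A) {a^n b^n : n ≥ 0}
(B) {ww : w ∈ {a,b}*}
(B) {ww : w ∈ {a,b}*}

(B) {ww : w ∈ {a,b}*} requires the CFL pumping lemma.

- {a^n b^n : n ≥ 0} is context-free (but not regular)
  • Can be shown non-regular with the regular pumping lemma
  • After pumping, the number of a's and b's become unequal

- {ww : w ∈ {a,b}*} is NOT context-free
  • Requires the CFL pumping lemma to prove
  • Even a PDA cannot compare two arbitrary halves symbol by symbol; CFL pumping on a^p b^p a^p b^p fails

The CFL pumping lemma is "stronger" in that it can prove non-membership
in the larger class of context-free languages.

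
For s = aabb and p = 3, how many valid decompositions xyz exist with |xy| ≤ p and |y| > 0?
6

For s = 'aabb' with pumping length p = 3:

Constraints: |xy| ≤ 3, |y| > 0

Valid decompositions (|xy| ≤ p, |y| ≥ 1):
  • x='', y='a', z='abb'
  • x='a', y='a', z='bb'
  • x='', y='aa', z='bb'
  • x='aa', y='b', z='b'
  • x='a', y='ab', z='b'
  • x='', y='aab', z='b'

Total count: 6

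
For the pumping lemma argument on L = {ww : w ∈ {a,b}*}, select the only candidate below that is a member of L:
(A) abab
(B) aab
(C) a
(A) abab

The pumping lemma is applied to a string s that lies in L, so first check membership of each option:
- (A) abab splits into halves ab · ab, which are equal, so it is in L (w = ab) ✓
- (B) aab has odd length 3, so it cannot be written as ww and is not in L ✗
- (C) a has odd length 1, so it cannot be written as ww and is not in L ✗

Only (A) abab is in L, so it is the only candidate that could play the role of s.
(In a complete proof one picks s in terms of the pumping length p so that |s| ≥ p is guaranteed; a fixed string like abab illustrates the shape of such an s.)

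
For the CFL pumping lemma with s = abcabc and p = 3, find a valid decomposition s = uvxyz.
u='ab', v='c', x='a', y='b', z='c'

For s = abcabc with pumping length p = 3:

One valid decomposition:
- u = 'ab'
- v = 'c'
- x = 'a'
- y = 'b'
- z = 'c'

Verification:
- uvxyz = 'ab' + 'c' + 'a' + 'b' + 'c' = abcabc ✓
- |vxy| = |'cab'| = 3 ≤ 3 ✓
- |vy| = |'cb'| = 2 > 0 ✓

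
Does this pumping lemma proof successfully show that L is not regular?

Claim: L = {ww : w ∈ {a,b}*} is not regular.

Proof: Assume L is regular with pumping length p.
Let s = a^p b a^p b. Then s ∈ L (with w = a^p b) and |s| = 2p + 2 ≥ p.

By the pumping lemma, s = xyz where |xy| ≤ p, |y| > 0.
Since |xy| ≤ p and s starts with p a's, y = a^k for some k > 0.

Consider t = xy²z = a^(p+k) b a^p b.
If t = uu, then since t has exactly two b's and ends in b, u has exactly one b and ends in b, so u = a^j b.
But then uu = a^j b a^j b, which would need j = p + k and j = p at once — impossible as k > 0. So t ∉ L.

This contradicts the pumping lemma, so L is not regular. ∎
The proof is correct.

This proof is valid because:
1. s = a^p b a^p b is in L and is chosen in terms of p, so |s| ≥ p holds for every p
2. The decomposition analysis is correct: |xy| ≤ p forces y to lie inside the leading a's
3. The contradiction is valid: the argument shows a^(p+k) b a^p b cannot be split into two equal halves
4. The conclusion follows logically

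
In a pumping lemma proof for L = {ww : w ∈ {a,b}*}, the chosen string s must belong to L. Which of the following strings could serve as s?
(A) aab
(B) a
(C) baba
(C) baba

The pumping lemma is applied to a string s that lies in L, so first check membership of each option:
- (A) aab has odd length 3, so it cannot be written as ww and is not in L ✗
- (B) a has odd length 1, so it cannot be written as ww and is not in L ✗
- (C) baba splits into halves ba · ba, which are equal, so it is in L (w = ba) ✓

Only (C) baba is in L, so it is the only candidate that could play the role of s.
(In a complete proof one picks s in terms of the pumping length p so that |s| ≥ p is guaranteed; a fixed string like baba illustrates the shape of such an s.)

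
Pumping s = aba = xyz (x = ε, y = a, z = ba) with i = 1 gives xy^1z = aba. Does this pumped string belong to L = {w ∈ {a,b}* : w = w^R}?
Yes

xy¹z = ε · a · ba = aba.
aba reversed is aba, the same string, so it is a palindrome and is in L.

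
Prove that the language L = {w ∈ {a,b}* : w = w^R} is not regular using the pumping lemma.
Assume for contradiction that L is regular, and let p ≥ 1 be the pumping length given by the pumping lemma.
Choose s = a^p b a^p. Then s ∈ L (it reads the same in both directions) and |s| = 2p + 1 ≥ p.
By the pumping lemma, s = xyz for some x, y, z with |xy| ≤ p, |y| ≥ 1, and xy^i z ∈ L for every i ≥ 0.
Since |xy| ≤ p and the first p symbols of s are all a's, y = a^k for some k with 1 ≤ k ≤ p.

Take i = 2: xy²z = a^(p + k) b a^p.
Its reversal is a^p b a^(p + k). These differ because the block of a's before the unique b has length p + k in one and p in the other, and p + k ≠ p since k ≥ 1. So xy²z is not a palindrome, i.e. xy²z ∉ L.

This contradicts the pumping lemma, which requires xy^i z ∈ L for all i ≥ 0.
Hence L = {w ∈ {a,b}* : w = w^R} is not regular. ∎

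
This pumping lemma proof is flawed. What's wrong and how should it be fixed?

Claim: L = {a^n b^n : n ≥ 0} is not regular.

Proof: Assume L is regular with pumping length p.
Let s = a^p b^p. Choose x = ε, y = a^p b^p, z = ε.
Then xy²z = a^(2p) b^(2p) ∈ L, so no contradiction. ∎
Error: The decomposition violates |xy| ≤ p. With y = a^p b^p, |xy| = |y| = 2p > p. (The proof also miscomputes xy²z, which would be a^p b^p a^p b^p rather than a^(2p) b^(2p), and it wrongly treats one harmless decomposition as settling the matter — the prover does not get to choose the decomposition.)

Correction: The pumping lemma requires |xy| ≤ p, and the argument must handle every decomposition satisfying |xy| ≤ p, |y| ≥ 1. Since s starts with p a's, any such y consists only of a's, say y = a^k with k ≥ 1. Then xy²z = a^(p+k) b^p has unequal numbers of a's and b's, so xy²z ∉ L — the required contradiction.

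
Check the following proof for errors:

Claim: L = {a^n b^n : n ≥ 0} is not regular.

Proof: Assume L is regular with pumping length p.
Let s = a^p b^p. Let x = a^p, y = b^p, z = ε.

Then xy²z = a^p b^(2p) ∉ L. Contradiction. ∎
The proof is INCORRECT.

Error: The decomposition violates |xy| ≤ p.
With x = a^p and y = b^p, we have |xy| = 2p > p.
The pumping lemma requires |xy| ≤ p, so y must be within the first p characters.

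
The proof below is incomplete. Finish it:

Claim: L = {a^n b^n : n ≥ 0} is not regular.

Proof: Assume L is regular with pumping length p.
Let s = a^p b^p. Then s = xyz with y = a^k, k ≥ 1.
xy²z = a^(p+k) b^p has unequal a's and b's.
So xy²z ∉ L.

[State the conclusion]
This contradicts the pumping lemma for regular languages,
which guarantees xy^i z ∈ L for all i ≥ 0.

Since our assumption that L is regular leads to a contradiction,
we conclude that L = {a^n b^n : n ≥ 0} is NOT regular. ∎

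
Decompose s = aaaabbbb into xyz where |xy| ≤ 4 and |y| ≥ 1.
x = 'a', y = 'aa', z = 'abbbb'

For s = aaaabbbb and p = 4, one valid decomposition is:
- x = 'a' (length 1)
- y = 'aa' (length 2)
- z = 'abbbb' (length 5)

Verification:
- xyz = 'a' + 'aa' + 'abbbb' = aaaabbbb ✓
- |xy| = 3 ≤ 4 ✓
- |y| = 2 > 0 ✓

All pumping lemma constraints are satisfied.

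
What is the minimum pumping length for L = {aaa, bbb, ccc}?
p = 4

For a finite language L, the pumping lemma holds vacuously if p > max|s| for s ∈ L.

The longest string in L = {aaa, bbb, ccc} has length 3.
If p = 4, then no string s ∈ L has |s| ≥ p, so the condition is vacuously true.

The minimum pumping length is p = 4.

Why no smaller p works: for any p ≤ 3, the longest string s ∈ L has |s| = 3 ≥ p, so it would
have to be pumpable; but pumping up (i = 2, 3, ...) produces ever longer strings, which cannot all lie in the
finite language L. So the pumping property fails for every p ≤ 3.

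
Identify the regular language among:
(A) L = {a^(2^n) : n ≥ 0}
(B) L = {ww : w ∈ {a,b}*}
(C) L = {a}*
(C) {a}*

(C) L = {a}* is regular.

This can be recognized by a finite automaton (DFA/NFA).
Regular expressions like {a}* define regular languages.

The other choices are not regular:
- {a^(2^n) : n ≥ 0}: After pumping, length is no longer a power of 2
- {ww : w ∈ {a,b}*}: After pumping, the two halves no longer match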